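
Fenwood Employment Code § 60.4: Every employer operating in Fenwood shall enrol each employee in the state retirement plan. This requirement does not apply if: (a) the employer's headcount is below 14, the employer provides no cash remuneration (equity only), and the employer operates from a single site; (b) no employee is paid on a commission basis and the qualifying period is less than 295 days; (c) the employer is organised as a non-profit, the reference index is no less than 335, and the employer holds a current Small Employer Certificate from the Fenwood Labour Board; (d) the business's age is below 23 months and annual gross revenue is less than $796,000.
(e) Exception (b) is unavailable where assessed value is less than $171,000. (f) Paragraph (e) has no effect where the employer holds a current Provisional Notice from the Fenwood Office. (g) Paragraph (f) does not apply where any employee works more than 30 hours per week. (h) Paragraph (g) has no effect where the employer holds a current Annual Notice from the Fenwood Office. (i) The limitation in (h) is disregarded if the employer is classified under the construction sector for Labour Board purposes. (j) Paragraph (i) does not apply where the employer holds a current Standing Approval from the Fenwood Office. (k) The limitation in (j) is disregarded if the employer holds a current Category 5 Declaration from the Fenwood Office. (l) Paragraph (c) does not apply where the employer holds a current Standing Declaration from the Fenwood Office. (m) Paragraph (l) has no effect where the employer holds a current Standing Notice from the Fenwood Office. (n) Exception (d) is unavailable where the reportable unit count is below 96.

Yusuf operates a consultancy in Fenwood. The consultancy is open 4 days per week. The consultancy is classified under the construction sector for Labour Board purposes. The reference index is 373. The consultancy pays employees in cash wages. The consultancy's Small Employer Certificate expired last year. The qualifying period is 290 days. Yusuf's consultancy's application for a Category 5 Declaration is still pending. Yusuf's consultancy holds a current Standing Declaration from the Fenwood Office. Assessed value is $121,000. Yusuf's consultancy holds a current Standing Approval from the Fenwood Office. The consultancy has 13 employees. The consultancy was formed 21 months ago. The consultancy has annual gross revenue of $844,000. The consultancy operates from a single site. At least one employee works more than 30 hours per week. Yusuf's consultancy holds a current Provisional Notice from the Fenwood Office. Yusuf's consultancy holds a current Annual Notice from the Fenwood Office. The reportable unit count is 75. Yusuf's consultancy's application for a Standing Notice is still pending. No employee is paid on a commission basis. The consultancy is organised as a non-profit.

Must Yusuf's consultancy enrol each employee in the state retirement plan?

Exception (a) requires that the employer provides no cash remuneration (equity only); but employees are paid cash wages, so (a) is unavailable.
Exception (b)'s conditions are all satisfied: no employee is paid on commission; the qualifying period is 290 days, less than the 295 days limit. Considering the limiting provisions: (e) would limit (b) — assessed value is $121,000, less than the $171,000 limit — but (f) sets (e) aside: (f) operates against (e): a current Provisional Notice is held. (g) is engaged (at least one employee exceeds 30 hours/week), but yields to (h): (h) operates against (g): a current Annual Notice is held. (i) operates (the consultancy is classified under the construction sector), but is set aside by (j): (j) operates against (i): a current Standing Approval is held. (k), which would lift (j), does not operate here — the Category 5 Declaration is not current. Exception (b) stands.
Exception (c) fails — the Small Employer Certificate has expired.
Exception (d) does not apply: annual gross revenue is $844,000, not less than $796,000.

No — exception (b) applies; Yusuf's consultancy is not required to enrol each employee in the state retirement plan.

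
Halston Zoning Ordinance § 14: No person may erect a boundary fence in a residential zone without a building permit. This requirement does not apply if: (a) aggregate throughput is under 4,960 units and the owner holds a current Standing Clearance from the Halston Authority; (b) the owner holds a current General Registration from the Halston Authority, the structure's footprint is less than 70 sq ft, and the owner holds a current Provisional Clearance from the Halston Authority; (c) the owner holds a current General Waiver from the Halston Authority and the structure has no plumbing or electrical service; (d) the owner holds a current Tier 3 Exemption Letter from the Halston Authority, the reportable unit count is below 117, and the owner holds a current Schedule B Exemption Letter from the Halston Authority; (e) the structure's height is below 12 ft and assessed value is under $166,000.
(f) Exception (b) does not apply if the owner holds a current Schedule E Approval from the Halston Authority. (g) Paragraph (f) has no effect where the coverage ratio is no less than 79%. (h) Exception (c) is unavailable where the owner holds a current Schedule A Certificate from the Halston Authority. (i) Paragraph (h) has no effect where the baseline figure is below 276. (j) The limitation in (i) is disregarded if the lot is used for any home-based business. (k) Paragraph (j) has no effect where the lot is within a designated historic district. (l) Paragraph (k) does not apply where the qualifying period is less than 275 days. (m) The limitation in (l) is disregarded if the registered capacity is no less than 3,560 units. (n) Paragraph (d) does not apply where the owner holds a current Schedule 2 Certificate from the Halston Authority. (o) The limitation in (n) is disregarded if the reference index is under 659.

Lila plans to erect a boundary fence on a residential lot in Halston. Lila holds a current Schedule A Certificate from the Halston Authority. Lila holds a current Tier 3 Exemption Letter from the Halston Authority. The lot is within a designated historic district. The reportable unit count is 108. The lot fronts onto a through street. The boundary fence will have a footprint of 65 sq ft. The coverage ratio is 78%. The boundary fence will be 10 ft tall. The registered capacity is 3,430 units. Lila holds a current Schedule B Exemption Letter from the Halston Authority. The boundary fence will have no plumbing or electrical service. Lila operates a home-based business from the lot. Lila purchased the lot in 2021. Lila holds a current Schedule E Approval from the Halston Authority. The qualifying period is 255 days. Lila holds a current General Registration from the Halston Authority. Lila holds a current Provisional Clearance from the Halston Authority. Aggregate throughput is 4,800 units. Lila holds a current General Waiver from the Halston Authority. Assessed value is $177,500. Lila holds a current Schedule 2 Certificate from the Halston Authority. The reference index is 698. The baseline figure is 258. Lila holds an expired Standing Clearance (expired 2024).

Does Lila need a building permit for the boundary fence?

Yes — Lila must obtain a building permit.

Exception (a) requires that the owner holds a current Standing Clearance from the Halston Authority; but there is no Standing Clearance in force, so (a) is unavailable.
Exception (b)'s conditions are all satisfied: a current General Registration is held; the structure's footprint is 65 sq ft, less than the 70 sq ft limit; a current Provisional Clearance is held. However, paragraphs (f)–(g) must be considered: (f) operates against (b): a current Schedule E Approval is held. (g), which would lift (f), does not operate here — the coverage ratio is 78%, short of 79%. (b) is therefore removed.
Exception (c)'s conditions are all satisfied: a current General Waiver is held; there is no plumbing or electrical service. But applying paragraphs (h)–(m): (h) operates against (c): a current Schedule A Certificate is held. (i) would limit (h) — the baseline figure is 258, below the 276 limit — but (j) sets (i) aside: (j) operates against (i): a home-based business operates on the lot. (k) would limit (j) — the lot is in a historic district — but (l) sets (k) aside: (l) operates against (k): the qualifying period is 255 days, less than the 275 days limit. (m), which would lift (l), is not engaged — the registered capacity is 3,430 units, short of 3,560 units. Exception (c) does not apply.
All of (d)'s requirements are met (a current Tier 3 Exemption Letter is held; the reportable unit count is 108, below the 117 limit; a current Schedule B Exemption Letter is held). However, paragraphs (n)–(o) must be considered: (n) is engaged — a current Schedule 2 Certificate is held. (o), which would lift (n), is not engaged — the reference index is 698, not under 659. So (d) is unavailable.
Exception (e) fails — assessed value is $177,500, not under $166,000.
No exception is made out. Lila falls within the general rule.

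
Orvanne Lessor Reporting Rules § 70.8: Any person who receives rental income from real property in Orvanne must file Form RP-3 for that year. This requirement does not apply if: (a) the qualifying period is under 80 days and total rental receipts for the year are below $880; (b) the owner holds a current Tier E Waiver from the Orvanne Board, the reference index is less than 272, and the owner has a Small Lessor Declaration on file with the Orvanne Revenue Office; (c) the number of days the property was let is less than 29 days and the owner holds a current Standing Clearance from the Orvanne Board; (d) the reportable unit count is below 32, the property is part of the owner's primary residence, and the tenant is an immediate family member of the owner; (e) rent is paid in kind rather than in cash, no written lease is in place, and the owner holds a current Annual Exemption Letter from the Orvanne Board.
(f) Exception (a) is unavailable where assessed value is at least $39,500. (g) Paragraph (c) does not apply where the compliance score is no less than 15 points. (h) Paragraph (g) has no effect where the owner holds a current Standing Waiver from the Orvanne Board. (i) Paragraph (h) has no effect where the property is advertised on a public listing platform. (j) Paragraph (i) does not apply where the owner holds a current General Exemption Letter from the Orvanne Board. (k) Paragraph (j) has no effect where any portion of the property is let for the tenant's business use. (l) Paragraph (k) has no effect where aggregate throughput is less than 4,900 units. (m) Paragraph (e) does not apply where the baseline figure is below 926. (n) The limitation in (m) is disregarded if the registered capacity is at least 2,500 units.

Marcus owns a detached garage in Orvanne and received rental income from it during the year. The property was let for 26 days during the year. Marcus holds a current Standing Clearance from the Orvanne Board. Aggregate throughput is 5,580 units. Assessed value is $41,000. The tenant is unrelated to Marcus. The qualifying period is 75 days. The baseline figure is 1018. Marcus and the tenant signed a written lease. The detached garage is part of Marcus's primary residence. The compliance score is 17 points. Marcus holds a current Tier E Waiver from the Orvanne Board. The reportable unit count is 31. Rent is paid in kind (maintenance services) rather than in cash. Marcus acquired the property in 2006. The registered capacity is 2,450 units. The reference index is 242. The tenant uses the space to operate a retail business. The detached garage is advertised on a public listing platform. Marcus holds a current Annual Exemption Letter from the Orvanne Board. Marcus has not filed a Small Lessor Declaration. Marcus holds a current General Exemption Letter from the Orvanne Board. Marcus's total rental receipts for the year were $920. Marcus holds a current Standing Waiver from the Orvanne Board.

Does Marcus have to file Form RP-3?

Exception (a) does not apply: total rental receipts for the year are $920, not below $880.
Exception (b) fails — no Small Lessor Declaration is on file.
All of (c)'s requirements are met (the number of days the property was let is 26 days, less than the 29 days limit; a current Standing Clearance is held). However, paragraphs (g)–(l) must be considered: (g) operates — the compliance score is 17 points, meeting the 15 points threshold. (h) would limit (g) — a current Standing Waiver is held — but (i) sets (h) aside: (i) operates against (h): the property is publicly advertised. (j) would limit (i) — a current General Exemption Letter is held — but (k) sets (j) aside: (k) is engaged — the space is let for business use. (l), which would lift (k), is not triggered — aggregate throughput is 5,580 units, not less than 4,900 units. Exception (c) does not apply.
Exception (d) requires that the tenant is an immediate family member of the owner; but the tenant is unrelated to the owner, so (d) is unavailable.
Exception (e) requires that no written lease is in place; but a written lease is in place, so (e) is unavailable.
None of the exceptions is available; § 70.8 applies in full.

Yes — Marcus must file Form RP-3.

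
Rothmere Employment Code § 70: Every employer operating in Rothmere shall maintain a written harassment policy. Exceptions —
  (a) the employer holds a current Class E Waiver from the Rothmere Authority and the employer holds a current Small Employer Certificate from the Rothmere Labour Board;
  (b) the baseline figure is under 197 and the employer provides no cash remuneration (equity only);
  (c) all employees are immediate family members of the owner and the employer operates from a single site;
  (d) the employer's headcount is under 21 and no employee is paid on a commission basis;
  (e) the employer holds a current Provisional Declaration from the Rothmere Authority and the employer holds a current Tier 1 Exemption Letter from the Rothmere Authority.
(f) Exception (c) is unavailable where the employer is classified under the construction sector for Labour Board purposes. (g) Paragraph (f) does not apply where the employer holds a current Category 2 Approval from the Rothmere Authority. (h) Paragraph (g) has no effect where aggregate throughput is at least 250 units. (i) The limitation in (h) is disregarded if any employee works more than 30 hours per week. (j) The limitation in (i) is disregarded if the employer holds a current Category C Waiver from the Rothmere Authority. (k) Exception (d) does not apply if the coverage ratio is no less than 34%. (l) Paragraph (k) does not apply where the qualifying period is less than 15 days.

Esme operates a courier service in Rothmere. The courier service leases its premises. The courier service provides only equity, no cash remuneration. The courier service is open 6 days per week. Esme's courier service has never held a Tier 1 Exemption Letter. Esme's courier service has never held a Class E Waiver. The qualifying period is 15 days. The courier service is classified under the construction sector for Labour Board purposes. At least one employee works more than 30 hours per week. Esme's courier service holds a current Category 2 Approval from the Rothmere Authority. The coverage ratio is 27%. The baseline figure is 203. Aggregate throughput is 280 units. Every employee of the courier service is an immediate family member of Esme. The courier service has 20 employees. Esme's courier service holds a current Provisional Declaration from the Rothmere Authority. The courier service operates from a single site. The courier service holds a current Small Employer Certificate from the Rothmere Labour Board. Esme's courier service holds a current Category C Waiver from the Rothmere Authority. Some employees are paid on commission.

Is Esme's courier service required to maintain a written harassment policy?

Yes — Esme's courier service must maintain a written harassment policy.

Exception (a) fails — no current Class E Waiver is held.
Exception (b) fails — the baseline figure is 203, not under 197.
All of (c)'s requirements are met (every employee is an immediate family member; the employer operates from a single site). However, paragraphs (f)–(j) must be considered: (f) operates — the courier service is classified under the construction sector. (g) would limit (f) — a current Category 2 Approval is held — but (h) sets (g) aside: (h) operates against (g): aggregate throughput is 280 units, meeting the 250 units threshold. (i) applies (at least one employee exceeds 30 hours/week), but is set aside by (j): (j) applies — a current Category C Waiver is held. (c) is therefore removed.
Exception (d) fails — some employees are paid on commission.
Exception (e) does not apply: no current Tier 1 Exemption Letter is held.
Every exception is unavailable, so the rule governs.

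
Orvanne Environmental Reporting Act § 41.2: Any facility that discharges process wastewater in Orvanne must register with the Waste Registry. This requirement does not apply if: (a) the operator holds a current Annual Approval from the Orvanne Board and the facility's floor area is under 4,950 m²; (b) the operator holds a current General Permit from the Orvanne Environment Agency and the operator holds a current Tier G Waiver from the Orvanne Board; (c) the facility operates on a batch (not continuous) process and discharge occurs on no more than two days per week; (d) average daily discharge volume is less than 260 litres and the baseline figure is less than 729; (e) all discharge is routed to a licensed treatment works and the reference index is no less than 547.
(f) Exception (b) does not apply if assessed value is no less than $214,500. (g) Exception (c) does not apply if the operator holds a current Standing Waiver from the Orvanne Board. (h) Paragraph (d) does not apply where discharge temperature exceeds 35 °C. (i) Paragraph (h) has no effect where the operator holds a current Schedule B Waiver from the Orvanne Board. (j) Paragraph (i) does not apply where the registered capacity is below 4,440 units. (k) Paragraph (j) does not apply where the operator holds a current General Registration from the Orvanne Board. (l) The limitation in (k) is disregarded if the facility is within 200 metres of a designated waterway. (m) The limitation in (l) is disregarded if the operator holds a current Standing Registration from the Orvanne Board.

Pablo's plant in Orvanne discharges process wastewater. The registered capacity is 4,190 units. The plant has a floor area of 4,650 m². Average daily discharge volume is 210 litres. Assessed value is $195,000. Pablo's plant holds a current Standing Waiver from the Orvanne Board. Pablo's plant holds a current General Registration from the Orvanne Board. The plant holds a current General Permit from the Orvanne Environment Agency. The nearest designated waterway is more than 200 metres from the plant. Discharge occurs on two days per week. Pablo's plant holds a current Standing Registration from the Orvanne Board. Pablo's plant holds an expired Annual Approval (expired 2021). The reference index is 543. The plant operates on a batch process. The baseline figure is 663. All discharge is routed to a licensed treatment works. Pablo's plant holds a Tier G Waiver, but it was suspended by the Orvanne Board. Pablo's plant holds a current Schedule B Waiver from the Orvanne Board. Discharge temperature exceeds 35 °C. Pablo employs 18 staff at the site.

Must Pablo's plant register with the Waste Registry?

Exception (a) fails — the Annual Approval is not current.
Exception (b) fails — there is no Tier G Waiver in force.
Exception (c) is satisfied on its face — the facility operates on a batch process; discharge occurs on no more than two days per week. Turning to paragraph (g): (g) operates against (c): a current Standing Waiver is held. Exception (c) does not apply.
Exception (d): average daily discharge volume is 210 litres, less than the 260 litres limit; the baseline figure is 663, less than the 729 limit — every condition holds. Under paragraphs (h)–(m): (h) would limit (d) — discharge temperature exceeds 35 °C — but (i) sets (h) aside: (i) is triggered — a current Schedule B Waiver is held. (j) operates (the registered capacity is 4,190 units, below the 4,440 units limit), but is set aside by (k): (k) operates against (j): a current General Registration is held. (l), which would lift (k), does not operate here — the plant is more than 200 m from any designated waterway. (d) remains available.
Exception (e) requires that the reference index is no less than 547; but the reference index is 543, short of 547, so (e) is unavailable.

No — exception (d) applies; Pablo's plant is not required to register with the Waste Registry.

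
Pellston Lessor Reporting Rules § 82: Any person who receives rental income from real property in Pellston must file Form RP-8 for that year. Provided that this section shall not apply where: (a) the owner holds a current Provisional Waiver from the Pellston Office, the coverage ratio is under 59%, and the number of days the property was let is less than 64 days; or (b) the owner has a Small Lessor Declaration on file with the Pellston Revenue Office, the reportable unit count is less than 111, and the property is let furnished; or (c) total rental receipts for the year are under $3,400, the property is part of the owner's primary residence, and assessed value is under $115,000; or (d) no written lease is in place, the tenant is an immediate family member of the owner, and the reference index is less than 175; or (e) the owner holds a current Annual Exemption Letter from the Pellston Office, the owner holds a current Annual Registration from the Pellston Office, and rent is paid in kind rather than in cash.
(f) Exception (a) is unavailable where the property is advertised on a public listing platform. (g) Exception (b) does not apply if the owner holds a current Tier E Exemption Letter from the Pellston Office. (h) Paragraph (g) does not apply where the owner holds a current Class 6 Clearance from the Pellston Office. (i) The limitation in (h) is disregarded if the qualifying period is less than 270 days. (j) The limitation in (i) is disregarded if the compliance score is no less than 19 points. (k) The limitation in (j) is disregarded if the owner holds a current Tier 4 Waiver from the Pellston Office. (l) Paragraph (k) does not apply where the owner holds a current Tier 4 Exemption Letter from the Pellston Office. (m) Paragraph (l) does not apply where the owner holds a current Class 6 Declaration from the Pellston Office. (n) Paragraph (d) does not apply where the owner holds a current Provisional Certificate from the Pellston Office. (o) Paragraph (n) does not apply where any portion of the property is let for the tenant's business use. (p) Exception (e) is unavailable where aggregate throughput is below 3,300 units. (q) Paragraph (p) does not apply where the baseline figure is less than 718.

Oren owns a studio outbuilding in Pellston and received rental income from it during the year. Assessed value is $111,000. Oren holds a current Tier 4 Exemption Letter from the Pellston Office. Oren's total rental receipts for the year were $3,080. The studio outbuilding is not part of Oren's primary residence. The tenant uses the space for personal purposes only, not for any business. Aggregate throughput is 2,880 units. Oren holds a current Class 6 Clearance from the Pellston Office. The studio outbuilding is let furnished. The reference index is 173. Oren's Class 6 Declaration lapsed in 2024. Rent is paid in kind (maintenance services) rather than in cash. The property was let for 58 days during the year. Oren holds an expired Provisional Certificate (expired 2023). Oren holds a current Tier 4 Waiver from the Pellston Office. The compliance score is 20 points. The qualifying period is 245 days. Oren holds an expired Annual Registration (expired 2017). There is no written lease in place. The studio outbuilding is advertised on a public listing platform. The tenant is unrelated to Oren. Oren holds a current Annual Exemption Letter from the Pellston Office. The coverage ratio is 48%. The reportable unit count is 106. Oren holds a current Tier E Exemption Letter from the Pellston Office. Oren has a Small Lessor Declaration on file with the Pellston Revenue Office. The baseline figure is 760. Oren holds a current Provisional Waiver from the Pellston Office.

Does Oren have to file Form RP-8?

No — exception (b) applies; Oren is not required to file Form RP-8.

Exception (a): a current Provisional Waiver is held; the coverage ratio is 48%, under the 59% limit; the number of days the property was let is 58 days, less than the 64 days limit — every condition holds. However, paragraph (f) must be considered: (f) operates against (a): the property is publicly advertised. Exception (a) does not apply.
Exception (b)'s conditions are all satisfied: a Small Lessor Declaration is on file; the reportable unit count is 106, less than the 111 limit; the property is let furnished. Considering the limiting provisions: (g) is engaged (a current Tier E Exemption Letter is held), but is set aside by (h): (h) applies — a current Class 6 Clearance is held. (i) is triggered (the qualifying period is 245 days, less than the 270 days limit), but is displaced by (j): (j) operates against (i): the compliance score is 20 points, meeting the 19 points threshold. (k) is triggered (a current Tier 4 Waiver is held), but is displaced by (l): (l) operates — a current Tier 4 Exemption Letter is held. (m), which would lift (l), is not triggered — the Class 6 Declaration is not current. So (b) applies.
Exception (c) fails — the studio outbuilding is not part of the primary residence.
Exception (d) fails — the tenant is unrelated to the owner.
Exception (e) does not apply: the Annual Registration is not current.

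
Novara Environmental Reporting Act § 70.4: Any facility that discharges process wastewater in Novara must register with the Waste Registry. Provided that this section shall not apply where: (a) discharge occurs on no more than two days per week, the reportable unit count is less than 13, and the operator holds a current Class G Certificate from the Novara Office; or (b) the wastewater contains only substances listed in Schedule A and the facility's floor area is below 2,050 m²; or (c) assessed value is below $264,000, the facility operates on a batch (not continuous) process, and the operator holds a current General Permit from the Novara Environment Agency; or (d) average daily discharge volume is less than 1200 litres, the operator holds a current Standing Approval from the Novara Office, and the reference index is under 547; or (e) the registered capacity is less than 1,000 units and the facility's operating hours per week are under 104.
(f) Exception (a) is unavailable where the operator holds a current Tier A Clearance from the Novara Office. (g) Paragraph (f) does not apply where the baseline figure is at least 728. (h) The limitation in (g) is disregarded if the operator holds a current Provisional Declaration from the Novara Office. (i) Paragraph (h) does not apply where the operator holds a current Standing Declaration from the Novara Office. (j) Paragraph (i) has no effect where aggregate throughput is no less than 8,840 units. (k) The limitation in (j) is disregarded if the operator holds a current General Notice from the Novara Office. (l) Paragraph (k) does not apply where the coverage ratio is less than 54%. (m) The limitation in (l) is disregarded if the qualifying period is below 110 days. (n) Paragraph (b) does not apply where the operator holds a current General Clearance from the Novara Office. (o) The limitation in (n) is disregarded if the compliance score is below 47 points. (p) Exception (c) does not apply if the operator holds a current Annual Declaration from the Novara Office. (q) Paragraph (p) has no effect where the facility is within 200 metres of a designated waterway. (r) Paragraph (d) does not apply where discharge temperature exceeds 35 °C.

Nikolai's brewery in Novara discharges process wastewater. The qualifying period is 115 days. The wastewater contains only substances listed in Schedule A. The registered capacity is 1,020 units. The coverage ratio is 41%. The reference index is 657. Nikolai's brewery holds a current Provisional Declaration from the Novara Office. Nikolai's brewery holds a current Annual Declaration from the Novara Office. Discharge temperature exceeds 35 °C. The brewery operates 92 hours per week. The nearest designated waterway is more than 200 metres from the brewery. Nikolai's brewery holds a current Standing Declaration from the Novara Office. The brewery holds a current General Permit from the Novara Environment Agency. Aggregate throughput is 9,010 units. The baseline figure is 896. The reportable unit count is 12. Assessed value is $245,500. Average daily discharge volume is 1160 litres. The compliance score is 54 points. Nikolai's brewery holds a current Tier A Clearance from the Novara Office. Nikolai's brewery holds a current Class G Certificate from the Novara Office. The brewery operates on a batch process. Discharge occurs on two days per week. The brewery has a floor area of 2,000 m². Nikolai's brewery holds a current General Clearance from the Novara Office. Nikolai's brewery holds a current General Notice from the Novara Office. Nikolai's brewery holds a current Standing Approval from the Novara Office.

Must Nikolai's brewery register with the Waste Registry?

Yes — Nikolai's brewery must register with the Waste Registry.

Exception (a) is satisfied on its face — discharge occurs on no more than two days per week; the reportable unit count is 12, less than the 13 limit; a current Class G Certificate is held. But: (f) applies — a current Tier A Clearance is held. (g) would limit (f) — the baseline figure is 896, meeting the 728 threshold — but (h) sets (g) aside: (h) is triggered — a current Provisional Declaration is held. (i) is triggered (a current Standing Declaration is held), but is set aside by (j): (j) operates — aggregate throughput is 9,010 units, meeting the 8,840 units threshold. (k) is triggered (a current General Notice is held), but is itself disapplied by (l): (l) operates against (k): the coverage ratio is 41%, less than the 54% limit. (m), which would lift (l), is inapplicable — the qualifying period is 115 days, not below 110 days. (a) is therefore removed.
Exception (b)'s conditions are all satisfied: the wastewater is Schedule-A-only; the facility's floor area is 2,000 m², below the 2,050 m² limit. However, paragraphs (n)–(o) must be considered: (n) operates against (b): a current General Clearance is held. (o), which would lift (n), is not engaged — the compliance score is 54 points, not below 47 points. So (b) is unavailable.
Exception (c) is satisfied on its face — assessed value is $245,500, below the $264,000 limit; the facility operates on a batch process; a current General Permit is held. However, paragraphs (p)–(q) must be considered: (p) operates against (c): a current Annual Declaration is held. (q) is inapplicable (the brewery is more than 200 m from any designated waterway), so (p) stands. So (c) is unavailable.
Exception (d) fails — the reference index is 657, not under 547.
Exception (e) does not apply: the registered capacity is 1,020 units, not less than 1,000 units.
No exception is made out. Nikolai's brewery falls within the general rule.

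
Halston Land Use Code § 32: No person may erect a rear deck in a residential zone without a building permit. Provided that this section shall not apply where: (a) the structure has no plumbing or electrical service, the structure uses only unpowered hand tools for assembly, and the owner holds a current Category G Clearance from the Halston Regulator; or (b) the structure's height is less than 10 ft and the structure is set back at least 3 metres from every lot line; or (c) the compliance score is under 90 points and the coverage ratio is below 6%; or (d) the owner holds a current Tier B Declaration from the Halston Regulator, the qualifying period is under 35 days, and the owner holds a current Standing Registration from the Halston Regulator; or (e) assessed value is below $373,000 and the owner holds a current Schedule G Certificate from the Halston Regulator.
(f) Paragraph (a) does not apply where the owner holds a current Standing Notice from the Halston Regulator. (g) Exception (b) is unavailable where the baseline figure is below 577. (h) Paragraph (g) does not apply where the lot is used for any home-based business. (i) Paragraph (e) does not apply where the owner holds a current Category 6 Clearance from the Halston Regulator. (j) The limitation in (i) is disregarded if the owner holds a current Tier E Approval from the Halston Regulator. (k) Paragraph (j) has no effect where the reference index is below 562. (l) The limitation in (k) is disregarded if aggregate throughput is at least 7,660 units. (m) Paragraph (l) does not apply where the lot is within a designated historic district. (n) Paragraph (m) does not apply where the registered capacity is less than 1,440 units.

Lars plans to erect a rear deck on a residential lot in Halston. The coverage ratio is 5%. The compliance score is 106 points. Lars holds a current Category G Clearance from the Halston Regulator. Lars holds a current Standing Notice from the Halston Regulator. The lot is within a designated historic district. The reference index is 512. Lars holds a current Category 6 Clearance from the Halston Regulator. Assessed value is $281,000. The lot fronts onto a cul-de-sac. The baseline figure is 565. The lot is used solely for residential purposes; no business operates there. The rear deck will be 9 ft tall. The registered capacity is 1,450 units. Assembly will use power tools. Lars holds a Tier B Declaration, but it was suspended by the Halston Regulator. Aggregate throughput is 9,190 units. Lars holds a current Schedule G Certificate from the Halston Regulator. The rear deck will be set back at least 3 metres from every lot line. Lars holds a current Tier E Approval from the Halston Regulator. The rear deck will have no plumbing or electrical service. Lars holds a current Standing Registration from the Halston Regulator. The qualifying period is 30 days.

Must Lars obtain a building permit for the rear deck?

Exception (a) fails — assembly uses power tools.
All of (b)'s requirements are met (the structure's height is 9 ft, less than the 10 ft limit; the setback is at least 3 m on every side). Turning to paragraphs (g)–(h): (g) operates against (b): the baseline figure is 565, below the 577 limit. (h), which would lift (g), is not engaged — the lot is solely residential. So (b) is unavailable.
Exception (c) does not apply: the compliance score is 106 points, not under 90 points.
Exception (d) requires that the owner holds a current Tier B Declaration from the Halston Regulator; but there is no Tier B Declaration in force, so (d) is unavailable.
Exception (e): assessed value is $281,000, below the $373,000 limit; a current Schedule G Certificate is held — every condition holds. However, paragraphs (i)–(n) must be considered: (i) operates against (e): a current Category 6 Clearance is held. (j) operates (a current Tier E Approval is held), but is displaced by (k): (k) operates against (j): the reference index is 512, below the 562 limit. (l) applies (aggregate throughput is 9,190 units, meeting the 7,660 units threshold), but is set aside by (m): (m) operates — the lot is in a historic district. (n) is not triggered (the registered capacity is 1,450 units, not less than 1,440 units), so (m) stands. Exception (e) does not apply.
None of the exceptions is available; § 32 applies in full.

Yes — Lars must obtain a building permit.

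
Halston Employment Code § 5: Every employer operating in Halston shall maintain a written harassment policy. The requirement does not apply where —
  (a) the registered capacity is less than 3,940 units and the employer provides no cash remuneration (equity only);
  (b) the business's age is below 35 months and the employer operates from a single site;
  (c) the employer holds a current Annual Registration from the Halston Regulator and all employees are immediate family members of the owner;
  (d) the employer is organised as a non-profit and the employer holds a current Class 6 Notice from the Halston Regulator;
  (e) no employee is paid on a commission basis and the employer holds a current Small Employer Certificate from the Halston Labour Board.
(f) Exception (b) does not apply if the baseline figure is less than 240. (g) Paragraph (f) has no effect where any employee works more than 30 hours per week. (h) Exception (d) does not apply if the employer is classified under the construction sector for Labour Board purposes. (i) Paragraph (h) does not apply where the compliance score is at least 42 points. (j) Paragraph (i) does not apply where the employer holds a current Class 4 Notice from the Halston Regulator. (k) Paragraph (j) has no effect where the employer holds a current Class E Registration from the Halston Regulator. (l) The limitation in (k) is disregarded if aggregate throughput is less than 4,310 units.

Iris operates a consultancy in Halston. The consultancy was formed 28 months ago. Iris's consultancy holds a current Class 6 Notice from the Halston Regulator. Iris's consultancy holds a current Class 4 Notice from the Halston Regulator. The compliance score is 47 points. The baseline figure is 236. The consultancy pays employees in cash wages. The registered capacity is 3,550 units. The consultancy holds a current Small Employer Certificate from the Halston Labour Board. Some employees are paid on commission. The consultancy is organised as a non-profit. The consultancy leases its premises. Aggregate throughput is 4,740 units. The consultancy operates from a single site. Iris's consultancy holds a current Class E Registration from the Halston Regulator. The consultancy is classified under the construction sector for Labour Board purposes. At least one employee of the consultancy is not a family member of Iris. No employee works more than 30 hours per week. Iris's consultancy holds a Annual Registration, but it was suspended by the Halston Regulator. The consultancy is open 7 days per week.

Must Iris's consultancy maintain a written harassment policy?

Exception (a) does not apply: employees are paid cash wages.
Exception (b)'s conditions are all satisfied: the business's age is 28 months, below the 35 months limit; the employer operates from a single site. However, paragraphs (f)–(g) must be considered: (f) operates against (b): the baseline figure is 236, less than the 240 limit. (g) does not operate here (no employee exceeds 30 hours/week), so (f) stands. Exception (b) does not apply.
Exception (c) requires that the employer holds a current Annual Registration from the Halston Regulator; but the Annual Registration is not current, so (c) is unavailable.
All of (d)'s requirements are met (the employer is a non-profit; a current Class 6 Notice is held). Under paragraphs (h)–(l): (h) is engaged (the consultancy is classified under the construction sector), but is displaced by (i): (i) operates against (h): the compliance score is 47 points, meeting the 42 points threshold. (j) would limit (i) — a current Class 4 Notice is held — but (k) sets (j) aside: (k) operates against (j): a current Class E Registration is held. (l) is not triggered (aggregate throughput is 4,740 units, not less than 4,310 units), so (k) stands. So (d) applies.
Exception (e) does not apply: some employees are paid on commission.

No — exception (d) applies; Iris's consultancy is not required to maintain a written harassment policy.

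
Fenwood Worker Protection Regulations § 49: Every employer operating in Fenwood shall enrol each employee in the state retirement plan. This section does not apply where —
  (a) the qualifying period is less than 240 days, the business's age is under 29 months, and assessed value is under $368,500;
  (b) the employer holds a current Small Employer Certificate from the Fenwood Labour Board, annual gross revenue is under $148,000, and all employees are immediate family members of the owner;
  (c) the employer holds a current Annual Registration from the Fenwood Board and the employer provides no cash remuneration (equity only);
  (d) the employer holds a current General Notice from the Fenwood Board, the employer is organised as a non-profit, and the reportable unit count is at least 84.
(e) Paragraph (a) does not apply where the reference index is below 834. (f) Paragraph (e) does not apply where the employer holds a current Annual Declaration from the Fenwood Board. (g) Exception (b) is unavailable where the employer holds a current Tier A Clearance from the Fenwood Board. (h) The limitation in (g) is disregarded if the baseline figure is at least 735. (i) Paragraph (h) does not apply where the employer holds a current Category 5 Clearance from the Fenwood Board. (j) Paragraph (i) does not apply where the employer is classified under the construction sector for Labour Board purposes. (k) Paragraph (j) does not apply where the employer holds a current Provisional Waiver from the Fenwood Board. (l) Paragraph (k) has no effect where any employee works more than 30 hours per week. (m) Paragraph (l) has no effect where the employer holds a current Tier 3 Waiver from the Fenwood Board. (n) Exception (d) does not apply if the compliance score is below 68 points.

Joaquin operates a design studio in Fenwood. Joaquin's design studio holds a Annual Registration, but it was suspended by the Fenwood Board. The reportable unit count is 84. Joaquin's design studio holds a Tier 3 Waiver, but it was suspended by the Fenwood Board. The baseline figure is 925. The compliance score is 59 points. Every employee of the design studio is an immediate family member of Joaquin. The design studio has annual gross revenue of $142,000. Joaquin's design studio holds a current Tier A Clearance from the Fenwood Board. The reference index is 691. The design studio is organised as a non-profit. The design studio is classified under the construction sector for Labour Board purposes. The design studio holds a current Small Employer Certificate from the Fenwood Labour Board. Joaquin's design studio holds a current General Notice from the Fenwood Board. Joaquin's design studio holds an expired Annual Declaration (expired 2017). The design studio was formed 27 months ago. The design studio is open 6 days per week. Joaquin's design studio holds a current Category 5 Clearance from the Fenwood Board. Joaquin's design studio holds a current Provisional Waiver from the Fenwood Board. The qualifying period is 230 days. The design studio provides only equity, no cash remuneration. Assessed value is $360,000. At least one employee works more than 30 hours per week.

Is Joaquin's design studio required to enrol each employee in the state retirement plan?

No — exception (b) applies; Joaquin's design studio is not required to enrol each employee in the state retirement plan.

All of (a)'s requirements are met (the qualifying period is 230 days, less than the 240 days limit; the business's age is 27 months, under the 29 months limit; assessed value is $360,000, under the $368,500 limit). Turning to paragraphs (e)–(f): (e) applies — the reference index is 691, below the 834 limit. (f), which would lift (e), does not operate here — no current Annual Declaration is held. (a) is therefore removed.
Exception (b): a current Small Employer Certificate is held; annual gross revenue is $142,000, under the $148,000 limit; every employee is an immediate family member — every condition holds. Under paragraphs (g)–(m): (g) applies (a current Tier A Clearance is held), but is overridden by (h): (h) applies — the baseline figure is 925, meeting the 735 threshold. (i) would limit (h) — a current Category 5 Clearance is held — but (j) sets (i) aside: (j) operates against (i): the design studio is classified under the construction sector. (k) would limit (j) — a current Provisional Waiver is held — but (l) sets (k) aside: (l) operates against (k): at least one employee exceeds 30 hours/week. (m), which would lift (l), is not triggered — the Tier 3 Waiver is not current. So (b) applies.
Exception (c) does not apply: no current Annual Registration is held.
Exception (d): a current General Notice is held; the employer is a non-profit; the reportable unit count is 84, meeting the 84 threshold — every condition holds. Turning to paragraph (n): (n) operates against (d): the compliance score is 59 points, below the 68 points limit. Exception (d) does not apply.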